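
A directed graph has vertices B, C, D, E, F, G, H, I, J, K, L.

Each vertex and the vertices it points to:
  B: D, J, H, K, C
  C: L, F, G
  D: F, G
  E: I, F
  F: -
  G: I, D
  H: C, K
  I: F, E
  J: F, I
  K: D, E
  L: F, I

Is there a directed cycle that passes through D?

D is on a cycle iff D can reach itself via ≥1 edge.
D → G → D — yes.

Yes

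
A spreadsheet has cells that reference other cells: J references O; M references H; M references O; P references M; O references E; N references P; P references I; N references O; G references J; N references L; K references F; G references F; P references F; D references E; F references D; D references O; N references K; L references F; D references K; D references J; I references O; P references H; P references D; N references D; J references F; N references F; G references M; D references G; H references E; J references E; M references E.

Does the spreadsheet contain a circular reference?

Yes

DFS with white/gray/black marking, starting from I:
I gray
  O gray
    E gray
    E black
  O black
I black
D gray
  D→E: E black — skip
  D→O: O black — skip
  K gray
    F gray
      F→D: D is gray → back edge
Back edge found, so a cycle exists: D → K → F → D.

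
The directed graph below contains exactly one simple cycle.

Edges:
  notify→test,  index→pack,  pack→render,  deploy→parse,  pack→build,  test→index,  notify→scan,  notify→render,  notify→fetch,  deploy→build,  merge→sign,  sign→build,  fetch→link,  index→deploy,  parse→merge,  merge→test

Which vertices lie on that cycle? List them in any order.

test, index, merge, parse, deploy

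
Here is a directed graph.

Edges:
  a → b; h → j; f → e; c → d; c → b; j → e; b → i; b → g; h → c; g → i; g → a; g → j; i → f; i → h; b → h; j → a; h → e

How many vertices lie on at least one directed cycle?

7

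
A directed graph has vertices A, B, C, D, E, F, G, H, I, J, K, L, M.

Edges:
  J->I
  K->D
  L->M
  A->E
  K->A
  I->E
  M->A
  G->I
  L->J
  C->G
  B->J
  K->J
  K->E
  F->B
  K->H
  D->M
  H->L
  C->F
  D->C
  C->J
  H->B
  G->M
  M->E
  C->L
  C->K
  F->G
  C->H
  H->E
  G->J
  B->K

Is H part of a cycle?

Yes

H is on a cycle iff H can reach itself via ≥1 edge.
H → B → K → H — yes.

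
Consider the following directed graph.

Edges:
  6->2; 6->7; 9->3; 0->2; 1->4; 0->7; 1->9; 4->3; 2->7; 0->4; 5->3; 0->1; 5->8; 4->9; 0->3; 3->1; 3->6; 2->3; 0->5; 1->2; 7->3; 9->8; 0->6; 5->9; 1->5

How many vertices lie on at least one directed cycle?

A vertex is on a directed cycle iff it belongs to a strongly connected component of size ≥ 2 (or has a self-loop).
The vertices on cycles are {1, 2, 3, 4, 5, 6, 7, 9} — 8 in total.

8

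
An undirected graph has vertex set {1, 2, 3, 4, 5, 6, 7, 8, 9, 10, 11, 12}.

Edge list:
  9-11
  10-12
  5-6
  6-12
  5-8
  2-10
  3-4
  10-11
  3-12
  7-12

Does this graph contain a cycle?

No

DFS, tracking each vertex's parent; an edge to a visited non-parent vertex closes a cycle.
Start from 2:
visit 2 (parent –)
  visit 10 (parent 2)
    10–2: parent, skip
    visit 11 (parent 10)
      11–10: parent, skip
      visit 9 (parent 11)
        9–11: parent, skip
    visit 12 (parent 10)
      visit 6 (parent 12)
        visit 5 (parent 6)
          visit 8 (parent 5)
            8–5: parent, skip
          5–6: parent, skip
        6–12: parent, skip
      visit 3 (parent 12)
        3–12: parent, skip
        visit 4 (parent 3)
          4–3: parent, skip
      visit 7 (parent 12)
        7–12: parent, skip
      12–10: parent, skip
visit 1 (parent –)
No non-parent visited neighbor found — the graph is a forest.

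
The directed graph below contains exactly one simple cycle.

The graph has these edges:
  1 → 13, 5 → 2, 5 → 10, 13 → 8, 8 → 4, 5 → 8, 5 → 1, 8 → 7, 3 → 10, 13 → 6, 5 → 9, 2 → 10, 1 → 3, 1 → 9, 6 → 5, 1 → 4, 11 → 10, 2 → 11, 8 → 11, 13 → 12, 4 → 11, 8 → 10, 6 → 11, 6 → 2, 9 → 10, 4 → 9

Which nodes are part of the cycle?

DFS with gray/black marking from 5:
5 gray
  1 gray
    9 gray
      10 gray
      10 black
    9 black
    4 gray
      4→9: 9 black — skip
      11 gray
        11→10: 10 black — skip
      11 black
    4 black
    3 gray
      3→10: 10 black — skip
    3 black
    13 gray
      6 gray
        6→5: 5 is gray → back edge
Back edge closes the cycle 5 → 1 → 13 → 6 → 5; its vertices are {1, 5, 6, 13}.

1, 5, 6, 13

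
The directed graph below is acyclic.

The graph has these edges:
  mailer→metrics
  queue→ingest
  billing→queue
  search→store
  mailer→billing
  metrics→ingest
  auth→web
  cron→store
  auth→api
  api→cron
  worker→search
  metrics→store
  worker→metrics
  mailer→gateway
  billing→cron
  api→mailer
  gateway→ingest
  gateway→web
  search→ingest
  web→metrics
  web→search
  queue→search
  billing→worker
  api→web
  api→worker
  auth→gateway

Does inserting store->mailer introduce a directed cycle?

Adding store→mailer creates a cycle iff mailer can already reach store.
Path from mailer: mailer → metrics → store.
So mailer → … → store → mailer is a cycle.

Yes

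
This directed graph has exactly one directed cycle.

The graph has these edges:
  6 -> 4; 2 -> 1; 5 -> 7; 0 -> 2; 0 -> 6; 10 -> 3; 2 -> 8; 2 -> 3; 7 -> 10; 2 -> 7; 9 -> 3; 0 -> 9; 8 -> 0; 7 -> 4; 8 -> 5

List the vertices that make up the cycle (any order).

0, 2, 8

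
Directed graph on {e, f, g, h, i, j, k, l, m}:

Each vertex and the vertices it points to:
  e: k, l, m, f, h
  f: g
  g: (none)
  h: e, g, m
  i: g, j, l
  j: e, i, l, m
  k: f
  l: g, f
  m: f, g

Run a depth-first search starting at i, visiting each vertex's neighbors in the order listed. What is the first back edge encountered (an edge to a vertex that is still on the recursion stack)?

DFS from i (visiting each vertex's neighbors in the order listed); mark gray on enter, black on exit:
i gray
  g gray
  g black
  j gray
    e gray
      k gray
        f gray
          f→g: g black — skip
        f black
      k black
      l gray
        l→g: g black — skip
        l→f: f black — skip
      l black
      m gray
        m→f: f black — skip
        m→g: g black — skip
      m black
      e→f: f black — skip
      h gray
        h→e: e is gray → back edge
First back edge: h → e.

h→e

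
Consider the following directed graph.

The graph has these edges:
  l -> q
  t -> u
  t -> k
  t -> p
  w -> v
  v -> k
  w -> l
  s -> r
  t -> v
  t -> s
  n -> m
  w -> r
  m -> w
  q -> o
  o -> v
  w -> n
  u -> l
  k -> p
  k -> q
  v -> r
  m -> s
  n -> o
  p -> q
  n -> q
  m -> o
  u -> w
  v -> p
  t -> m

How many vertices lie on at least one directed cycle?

8

A vertex is on a directed cycle iff it belongs to a strongly connected component of size ≥ 2 (or has a self-loop).
The vertices on cycles are {k, m, n, o, p, q, v, w} — 8 in total.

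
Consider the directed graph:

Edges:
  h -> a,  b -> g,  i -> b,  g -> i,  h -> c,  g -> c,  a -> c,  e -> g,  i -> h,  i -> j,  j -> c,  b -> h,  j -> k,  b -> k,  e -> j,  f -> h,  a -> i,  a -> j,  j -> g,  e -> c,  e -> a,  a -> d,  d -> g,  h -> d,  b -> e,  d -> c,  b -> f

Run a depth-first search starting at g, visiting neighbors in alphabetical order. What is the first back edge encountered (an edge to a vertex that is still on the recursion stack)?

d->g

DFS from g (visiting neighbors in alphabetical order); mark gray on enter, black on exit:
g gray
  c gray
  c black
  i gray
    b gray
      e gray
        a gray
          a→c: c black — skip
          d gray
            d→c: c black — skip
            d→g: g is gray → back edge
First back edge: d → g.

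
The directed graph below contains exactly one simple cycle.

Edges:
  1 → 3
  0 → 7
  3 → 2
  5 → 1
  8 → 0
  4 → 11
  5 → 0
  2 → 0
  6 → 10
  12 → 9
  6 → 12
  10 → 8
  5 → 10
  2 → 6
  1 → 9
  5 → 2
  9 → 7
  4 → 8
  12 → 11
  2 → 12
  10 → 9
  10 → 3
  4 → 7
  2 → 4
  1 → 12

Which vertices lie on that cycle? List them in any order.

DFS with gray/black marking from 2:
2 gray
  6 gray
    12 gray
      11 gray
      11 black
      9 gray
        7 gray
        7 black
      9 black
    12 black
    10 gray
      10→9: 9 black — skip
      3 gray
        3→2: 2 is gray → back edge
Back edge closes the cycle 2 → 6 → 10 → 3 → 2; its vertices are {2, 3, 6, 10}.

2, 3, 6, 10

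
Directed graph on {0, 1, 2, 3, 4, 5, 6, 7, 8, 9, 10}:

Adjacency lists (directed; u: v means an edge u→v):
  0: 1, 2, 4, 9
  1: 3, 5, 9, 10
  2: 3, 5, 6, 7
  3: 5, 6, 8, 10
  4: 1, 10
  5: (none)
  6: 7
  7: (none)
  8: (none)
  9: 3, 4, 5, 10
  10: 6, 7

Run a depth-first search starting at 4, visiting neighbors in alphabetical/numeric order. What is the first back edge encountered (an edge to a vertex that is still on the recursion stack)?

9→4

DFS from 4 (visiting neighbors in alphabetical/numeric order); mark gray on enter, black on exit:
4 gray
  1 gray
    3 gray
      5 gray
      5 black
      6 gray
        7 gray
        7 black
      6 black
      8 gray
      8 black
      10 gray
        10→6: 6 black — skip
        10→7: 7 black — skip
      10 black
    3 black
    1→5: 5 black — skip
    9 gray
      9→3: 3 black — skip
      9→4: 4 is gray → back edge
First back edge: 9 → 4.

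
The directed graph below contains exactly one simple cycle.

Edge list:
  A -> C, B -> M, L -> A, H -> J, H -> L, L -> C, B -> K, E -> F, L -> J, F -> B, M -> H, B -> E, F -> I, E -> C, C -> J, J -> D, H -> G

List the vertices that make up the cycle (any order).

DFS with gray/black marking from B:
B gray
  E gray
    C gray
      J gray
        D gray
        D black
      J black
    C black
    F gray
      F→B: B is gray → back edge
Back edge closes the cycle B → E → F → B; its vertices are {B, E, F}.

B, E, F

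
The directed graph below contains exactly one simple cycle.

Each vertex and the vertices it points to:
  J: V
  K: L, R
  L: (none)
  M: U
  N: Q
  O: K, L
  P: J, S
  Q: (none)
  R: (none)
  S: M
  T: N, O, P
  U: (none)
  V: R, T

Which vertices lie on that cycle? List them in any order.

DFS with gray/black marking from T:
T gray
  N gray
    Q gray
    Q black
  N black
  O gray
    K gray
      L gray
      L black
      R gray
      R black
    K black
    O→L: L black — skip
  O black
  P gray
    J gray
      V gray
        V→R: R black — skip
        V→T: T is gray → back edge
Back edge closes the cycle T → P → J → V → T; its vertices are {J, P, T, V}.

J, P, T, V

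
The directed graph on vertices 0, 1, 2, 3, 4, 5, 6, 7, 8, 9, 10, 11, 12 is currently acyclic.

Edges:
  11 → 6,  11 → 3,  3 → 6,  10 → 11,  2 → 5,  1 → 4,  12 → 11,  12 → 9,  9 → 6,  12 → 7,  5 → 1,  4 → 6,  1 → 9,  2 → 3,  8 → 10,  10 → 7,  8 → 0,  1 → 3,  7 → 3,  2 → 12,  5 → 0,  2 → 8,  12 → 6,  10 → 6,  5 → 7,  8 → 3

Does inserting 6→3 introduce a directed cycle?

Adding 6→3 creates a cycle iff 3 can already reach 6.
Path from 3: 3 → 6.
So 3 → … → 6 → 3 is a cycle.

Yes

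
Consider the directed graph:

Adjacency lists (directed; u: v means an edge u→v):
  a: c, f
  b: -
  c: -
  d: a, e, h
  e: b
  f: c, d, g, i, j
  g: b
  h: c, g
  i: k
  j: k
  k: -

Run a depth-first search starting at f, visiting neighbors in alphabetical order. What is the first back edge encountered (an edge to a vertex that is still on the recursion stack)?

a→f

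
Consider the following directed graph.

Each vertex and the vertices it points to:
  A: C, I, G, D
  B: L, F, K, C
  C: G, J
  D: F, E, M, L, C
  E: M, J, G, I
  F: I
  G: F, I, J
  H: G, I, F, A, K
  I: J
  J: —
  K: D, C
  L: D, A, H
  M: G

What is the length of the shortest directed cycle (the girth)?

2

For each vertex v, BFS finds the shortest path from v back to v.
The shortest such closed walk is L → D → L, length 2.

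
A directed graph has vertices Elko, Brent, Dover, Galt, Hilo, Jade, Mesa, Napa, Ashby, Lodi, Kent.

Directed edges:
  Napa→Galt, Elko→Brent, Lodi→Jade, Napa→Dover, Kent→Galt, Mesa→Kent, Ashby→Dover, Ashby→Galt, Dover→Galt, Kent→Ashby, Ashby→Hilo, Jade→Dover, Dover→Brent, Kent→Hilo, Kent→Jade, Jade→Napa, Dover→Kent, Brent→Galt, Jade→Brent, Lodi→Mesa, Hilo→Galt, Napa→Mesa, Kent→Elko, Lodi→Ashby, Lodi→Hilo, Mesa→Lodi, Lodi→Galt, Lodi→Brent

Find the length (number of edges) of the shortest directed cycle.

2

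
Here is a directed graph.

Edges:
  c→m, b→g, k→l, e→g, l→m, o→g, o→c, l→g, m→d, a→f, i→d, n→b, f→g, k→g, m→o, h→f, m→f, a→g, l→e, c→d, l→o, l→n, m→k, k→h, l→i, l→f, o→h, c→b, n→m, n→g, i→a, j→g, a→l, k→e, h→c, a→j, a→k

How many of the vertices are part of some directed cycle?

A vertex is on a directed cycle iff it belongs to a strongly connected component of size ≥ 2 (or has a self-loop).
The vertices on cycles are {a, c, h, i, k, l, m, n, o} — 9 in total.

9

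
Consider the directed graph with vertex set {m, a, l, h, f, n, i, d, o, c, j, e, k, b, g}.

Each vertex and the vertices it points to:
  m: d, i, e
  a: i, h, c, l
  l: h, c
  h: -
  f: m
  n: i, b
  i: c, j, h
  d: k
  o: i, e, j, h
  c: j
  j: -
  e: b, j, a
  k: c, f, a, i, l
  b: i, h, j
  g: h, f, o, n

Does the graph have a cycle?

DFS with white/gray/black marking, starting from d:
d gray
  k gray
    c gray
      j gray
      j black
    c black
    f gray
      m gray
        m→d: d is gray → back edge
Back edge found, so a cycle exists: d → k → f → m → d.

Yes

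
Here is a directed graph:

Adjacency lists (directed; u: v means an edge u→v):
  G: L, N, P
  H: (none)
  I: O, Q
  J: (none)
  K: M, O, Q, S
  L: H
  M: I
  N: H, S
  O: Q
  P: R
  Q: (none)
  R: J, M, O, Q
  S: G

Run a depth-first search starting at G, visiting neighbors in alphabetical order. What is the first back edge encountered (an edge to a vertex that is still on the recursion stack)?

S->G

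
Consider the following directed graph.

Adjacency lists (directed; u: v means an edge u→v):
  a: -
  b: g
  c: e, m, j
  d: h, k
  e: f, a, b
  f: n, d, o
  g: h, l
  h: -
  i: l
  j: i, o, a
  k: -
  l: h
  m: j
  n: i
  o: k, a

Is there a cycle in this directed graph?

No

DFS with white/gray/black marking, starting from e:
e gray
  f gray
    n gray
      i gray
        l gray
          h gray
          h black
        l black
      i black
    n black
    d gray
      d→h: h black — skip
      k gray
      k black
    d black
    o gray
      o→k: k black — skip
      a gray
      a black
    o black
  f black
  e→a: a black — skip
  b gray
    g gray
      g→h: h black — skip
      g→l: l black — skip
    g black
  b black
e black
c gray
  c→e: e black — skip
  m gray
    j gray
      j→i: i black — skip
      j→o: o black — skip
      j→a: a black — skip
    j black
  m black
  c→j: j black — skip
c black
Every edge goes to a white or black vertex — no back edge, so the graph is acyclic.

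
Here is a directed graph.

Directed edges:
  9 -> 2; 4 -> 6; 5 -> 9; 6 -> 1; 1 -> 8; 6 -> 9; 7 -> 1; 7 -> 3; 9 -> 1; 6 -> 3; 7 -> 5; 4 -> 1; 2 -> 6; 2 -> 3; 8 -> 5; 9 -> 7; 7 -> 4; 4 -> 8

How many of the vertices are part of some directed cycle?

A vertex is on a directed cycle iff it belongs to a strongly connected component of size ≥ 2 (or has a self-loop).
The vertices on cycles are {1, 2, 4, 5, 6, 7, 8, 9} — 8 in total.

8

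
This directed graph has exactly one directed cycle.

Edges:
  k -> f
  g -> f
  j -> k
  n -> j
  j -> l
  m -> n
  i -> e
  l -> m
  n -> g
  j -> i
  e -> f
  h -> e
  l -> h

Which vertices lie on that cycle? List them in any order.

j, l, m, n

DFS with gray/black marking from m:
m gray
  n gray
    j gray
      i gray
        e gray
          f gray
          f black
        e black
      i black
      l gray
        h gray
          h→e: e black — skip
        h black
        l→m: m is gray → back edge
Back edge closes the cycle m → n → j → l → m; its vertices are {j, l, m, n}.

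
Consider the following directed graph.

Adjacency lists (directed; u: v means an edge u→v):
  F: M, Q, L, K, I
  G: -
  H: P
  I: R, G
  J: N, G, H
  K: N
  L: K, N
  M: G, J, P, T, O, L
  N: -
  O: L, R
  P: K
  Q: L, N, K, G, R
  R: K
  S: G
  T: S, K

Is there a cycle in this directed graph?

No

DFS with white/gray/black marking, starting from F:
F gray
  M gray
    G gray
    G black
    J gray
      N gray
      N black
      J→G: G black — skip
      H gray
        P gray
          K gray
            K→N: N black — skip
          K black
        P black
      H black
    J black
    M→P: P black — skip
    T gray
      S gray
        S→G: G black — skip
      S black
      T→K: K black — skip
    T black
    O gray
      L gray
        L→K: K black — skip
        L→N: N black — skip
      L black
      R gray
        R→K: K black — skip
      R black
    O black
    M→L: L black — skip
  M black
  Q gray
    Q→L: L black — skip
    Q→N: N black — skip
    Q→K: K black — skip
    Q→G: G black — skip
    Q→R: R black — skip
  Q black
  F→L: L black — skip
  F→K: K black — skip
  I gray
    I→R: R black — skip
    I→G: G black — skip
  I black
F black
Every edge goes to a white or black vertex — no back edge, so the graph is acyclic.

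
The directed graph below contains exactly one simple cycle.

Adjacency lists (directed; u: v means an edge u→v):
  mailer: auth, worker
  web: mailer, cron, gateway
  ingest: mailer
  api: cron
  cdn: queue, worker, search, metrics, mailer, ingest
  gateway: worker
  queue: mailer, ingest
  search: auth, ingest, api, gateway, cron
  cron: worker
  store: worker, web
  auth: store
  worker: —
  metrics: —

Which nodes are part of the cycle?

DFS with gray/black marking from mailer:
mailer gray
  auth gray
    store gray
      worker gray
      worker black
      web gray
        web→mailer: mailer is gray → back edge
Back edge closes the cycle mailer → auth → store → web → mailer; its vertices are {web, auth, store, mailer}.

web, auth, store, mailer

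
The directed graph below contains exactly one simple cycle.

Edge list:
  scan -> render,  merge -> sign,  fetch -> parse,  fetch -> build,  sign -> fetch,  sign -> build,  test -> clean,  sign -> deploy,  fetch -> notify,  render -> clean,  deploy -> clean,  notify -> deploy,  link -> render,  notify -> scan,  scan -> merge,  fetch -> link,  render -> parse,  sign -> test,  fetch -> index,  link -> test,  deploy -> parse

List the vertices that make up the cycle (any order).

scan, sign, fetch, merge, notify

DFS with gray/black marking from merge:
merge gray
  sign gray
    test gray
      clean gray
      clean black
    test black
    deploy gray
      parse gray
      parse black
      deploy→clean: clean black — skip
    deploy black
    fetch gray
      index gray
      index black
      link gray
        render gray
          render→clean: clean black — skip
          render→parse: parse black — skip
        render black
        link→test: test black — skip
      link black
      notify gray
        scan gray
          scan→merge: merge is gray → back edge
Back edge closes the cycle merge → sign → fetch → notify → scan → merge; its vertices are {scan, sign, fetch, merge, notify}.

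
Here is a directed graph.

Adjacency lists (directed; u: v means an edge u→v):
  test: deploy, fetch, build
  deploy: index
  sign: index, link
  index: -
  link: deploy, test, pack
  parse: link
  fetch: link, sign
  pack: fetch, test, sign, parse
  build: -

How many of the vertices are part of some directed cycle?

6

A vertex is on a directed cycle iff it belongs to a strongly connected component of size ≥ 2 (or has a self-loop).
The vertices on cycles are {link, pack, sign, test, fetch, parse} — 6 in total.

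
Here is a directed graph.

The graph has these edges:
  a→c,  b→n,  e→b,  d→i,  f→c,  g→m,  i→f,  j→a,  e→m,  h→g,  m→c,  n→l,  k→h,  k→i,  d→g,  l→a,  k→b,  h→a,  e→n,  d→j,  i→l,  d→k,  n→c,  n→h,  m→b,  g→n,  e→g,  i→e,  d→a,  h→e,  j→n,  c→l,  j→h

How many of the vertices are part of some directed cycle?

9

A vertex is on a directed cycle iff it belongs to a strongly connected component of size ≥ 2 (or has a self-loop).
The vertices on cycles are {a, b, c, e, g, h, l, m, n} — 9 in total.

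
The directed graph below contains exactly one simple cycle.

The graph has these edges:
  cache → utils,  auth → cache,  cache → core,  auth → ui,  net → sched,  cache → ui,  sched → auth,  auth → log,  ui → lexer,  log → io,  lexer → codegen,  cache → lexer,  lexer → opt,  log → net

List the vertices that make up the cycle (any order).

DFS with gray/black marking from auth:
auth gray
  cache gray
    core gray
    core black
    lexer gray
      codegen gray
      codegen black
      opt gray
      opt black
    lexer black
    utils gray
    utils black
    ui gray
      ui→lexer: lexer black — skip
    ui black
  cache black
  log gray
    io gray
    io black
    net gray
      sched gray
        sched→auth: auth is gray → back edge
Back edge closes the cycle auth → log → net → sched → auth; its vertices are {log, net, auth, sched}.

log, net, auth, sched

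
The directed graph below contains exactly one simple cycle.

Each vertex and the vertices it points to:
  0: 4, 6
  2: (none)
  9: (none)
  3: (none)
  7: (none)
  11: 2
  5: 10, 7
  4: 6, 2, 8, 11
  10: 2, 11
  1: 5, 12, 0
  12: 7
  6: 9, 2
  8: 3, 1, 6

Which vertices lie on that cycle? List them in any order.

DFS with gray/black marking from 1:
1 gray
  5 gray
    10 gray
      2 gray
      2 black
      11 gray
        11→2: 2 black — skip
      11 black
    10 black
    7 gray
    7 black
  5 black
  12 gray
    12→7: 7 black — skip
  12 black
  0 gray
    4 gray
      6 gray
        9 gray
        9 black
        6→2: 2 black — skip
      6 black
      4→2: 2 black — skip
      8 gray
        3 gray
        3 black
        8→1: 1 is gray → back edge
Back edge closes the cycle 1 → 0 → 4 → 8 → 1; its vertices are {0, 1, 4, 8}.

0, 1, 4, 8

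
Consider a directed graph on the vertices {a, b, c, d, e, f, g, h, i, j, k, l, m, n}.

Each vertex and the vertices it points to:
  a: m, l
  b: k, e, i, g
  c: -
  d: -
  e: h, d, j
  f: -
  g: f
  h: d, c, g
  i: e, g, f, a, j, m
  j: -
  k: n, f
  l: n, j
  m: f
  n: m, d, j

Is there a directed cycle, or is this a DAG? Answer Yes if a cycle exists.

DFS with white/gray/black marking, starting from b:
b gray
  k gray
    n gray
      m gray
        f gray
        f black
      m black
      d gray
      d black
      j gray
      j black
    n black
    k→f: f black — skip
  k black
  e gray
    h gray
      h→d: d black — skip
      c gray
      c black
      g gray
        g→f: f black — skip
      g black
    h black
    e→d: d black — skip
    e→j: j black — skip
  e black
  i gray
    i→e: e black — skip
    i→g: g black — skip
    i→f: f black — skip
    a gray
      a→m: m black — skip
      l gray
        l→n: n black — skip
        l→j: j black — skip
      l black
    a black
    i→j: j black — skip
    i→m: m black — skip
  i black
  b→g: g black — skip
b black
Every edge goes to a white or black vertex — no back edge, so the graph is acyclic.

No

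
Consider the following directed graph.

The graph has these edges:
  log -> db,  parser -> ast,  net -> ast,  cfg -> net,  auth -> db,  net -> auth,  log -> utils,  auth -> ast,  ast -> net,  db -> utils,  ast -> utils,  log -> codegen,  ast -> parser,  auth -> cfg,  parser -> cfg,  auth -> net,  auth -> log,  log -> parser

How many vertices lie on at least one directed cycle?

A vertex is on a directed cycle iff it belongs to a strongly connected component of size ≥ 2 (or has a self-loop).
The vertices on cycles are {ast, cfg, log, net, auth, parser} — 6 in total.

6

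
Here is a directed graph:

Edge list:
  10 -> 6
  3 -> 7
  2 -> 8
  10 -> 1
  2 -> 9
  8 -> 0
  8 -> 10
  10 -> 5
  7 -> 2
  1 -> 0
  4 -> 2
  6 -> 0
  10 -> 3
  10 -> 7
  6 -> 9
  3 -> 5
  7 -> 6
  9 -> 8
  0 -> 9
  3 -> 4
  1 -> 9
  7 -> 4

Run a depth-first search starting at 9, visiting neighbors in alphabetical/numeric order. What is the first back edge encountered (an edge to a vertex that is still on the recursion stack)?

DFS from 9 (visiting neighbors in alphabetical/numeric order); mark gray on enter, black on exit:
9 gray
  8 gray
    0 gray
      0→9: 9 is gray → back edge
First back edge: 0 → 9.

0→9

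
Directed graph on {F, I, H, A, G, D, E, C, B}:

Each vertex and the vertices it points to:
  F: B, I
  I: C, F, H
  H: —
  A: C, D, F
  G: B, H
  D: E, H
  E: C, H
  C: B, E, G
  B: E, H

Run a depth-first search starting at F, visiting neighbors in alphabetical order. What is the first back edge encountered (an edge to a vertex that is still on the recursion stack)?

C→B

DFS from F (visiting neighbors in alphabetical order); mark gray on enter, black on exit:
F gray
  B gray
    E gray
      C gray
        C→B: B is gray → back edge
First back edge: C → B.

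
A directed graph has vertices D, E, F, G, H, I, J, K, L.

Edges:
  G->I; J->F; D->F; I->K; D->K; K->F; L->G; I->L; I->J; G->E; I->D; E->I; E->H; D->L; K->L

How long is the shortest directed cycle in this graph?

For each vertex v, BFS finds the shortest path from v back to v.
The shortest such closed walk is L → G → I → L, length 3.

3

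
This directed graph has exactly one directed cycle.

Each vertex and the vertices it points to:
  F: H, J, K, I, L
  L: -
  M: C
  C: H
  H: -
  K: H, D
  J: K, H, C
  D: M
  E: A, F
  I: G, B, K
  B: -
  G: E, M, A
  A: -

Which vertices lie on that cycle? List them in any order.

E, F, G, I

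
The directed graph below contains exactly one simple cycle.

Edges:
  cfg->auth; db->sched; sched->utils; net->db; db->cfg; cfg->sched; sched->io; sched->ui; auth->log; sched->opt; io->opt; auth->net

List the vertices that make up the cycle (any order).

db, cfg, net, auth

DFS with gray/black marking from net:
net gray
  db gray
    sched gray
      ui gray
      ui black
      utils gray
      utils black
      io gray
        opt gray
        opt black
      io black
      sched→opt: opt black — skip
    sched black
    cfg gray
      auth gray
        auth→net: net is gray → back edge
Back edge closes the cycle net → db → cfg → auth → net; its vertices are {db, cfg, net, auth}.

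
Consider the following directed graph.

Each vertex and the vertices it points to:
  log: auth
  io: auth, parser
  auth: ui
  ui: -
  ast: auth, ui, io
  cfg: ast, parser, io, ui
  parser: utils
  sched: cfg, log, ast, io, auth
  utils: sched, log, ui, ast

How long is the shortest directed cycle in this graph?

4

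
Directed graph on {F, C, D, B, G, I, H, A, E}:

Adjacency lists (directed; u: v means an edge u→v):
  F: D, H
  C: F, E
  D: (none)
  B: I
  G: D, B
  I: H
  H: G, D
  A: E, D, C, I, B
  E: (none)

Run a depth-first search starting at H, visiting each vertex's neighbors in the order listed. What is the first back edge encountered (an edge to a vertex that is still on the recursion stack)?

DFS from H (visiting each vertex's neighbors in the order listed); mark gray on enter, black on exit:
H gray
  G gray
    D gray
    D black
    B gray
      I gray
        I→H: H is gray → back edge
First back edge: I → H.

I→H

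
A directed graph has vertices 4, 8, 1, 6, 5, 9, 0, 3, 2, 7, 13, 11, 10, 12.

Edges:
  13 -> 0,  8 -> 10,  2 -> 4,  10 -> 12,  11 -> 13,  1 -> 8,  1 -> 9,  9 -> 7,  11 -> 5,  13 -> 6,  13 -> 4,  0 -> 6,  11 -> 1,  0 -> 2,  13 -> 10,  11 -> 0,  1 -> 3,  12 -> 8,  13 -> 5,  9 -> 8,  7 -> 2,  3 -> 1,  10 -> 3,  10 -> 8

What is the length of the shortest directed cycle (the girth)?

For each vertex v, BFS finds the shortest path from v back to v.
The shortest such closed walk is 1 → 3 → 1, length 2.

2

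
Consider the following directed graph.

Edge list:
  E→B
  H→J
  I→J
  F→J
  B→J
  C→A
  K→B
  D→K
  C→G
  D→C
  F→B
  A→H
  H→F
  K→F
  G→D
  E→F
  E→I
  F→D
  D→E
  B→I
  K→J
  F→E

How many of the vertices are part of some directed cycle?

8

A vertex is on a directed cycle iff it belongs to a strongly connected component of size ≥ 2 (or has a self-loop).
The vertices on cycles are {A, C, D, E, F, G, H, K} — 8 in total.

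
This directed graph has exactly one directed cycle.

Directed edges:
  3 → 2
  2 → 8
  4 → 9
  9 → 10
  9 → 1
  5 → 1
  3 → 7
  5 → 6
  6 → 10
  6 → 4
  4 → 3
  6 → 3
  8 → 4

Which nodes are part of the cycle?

DFS with gray/black marking from 4:
4 gray
  3 gray
    7 gray
    7 black
    2 gray
      8 gray
        8→4: 4 is gray → back edge
Back edge closes the cycle 4 → 3 → 2 → 8 → 4; its vertices are {2, 3, 4, 8}.

2, 3, 4, 8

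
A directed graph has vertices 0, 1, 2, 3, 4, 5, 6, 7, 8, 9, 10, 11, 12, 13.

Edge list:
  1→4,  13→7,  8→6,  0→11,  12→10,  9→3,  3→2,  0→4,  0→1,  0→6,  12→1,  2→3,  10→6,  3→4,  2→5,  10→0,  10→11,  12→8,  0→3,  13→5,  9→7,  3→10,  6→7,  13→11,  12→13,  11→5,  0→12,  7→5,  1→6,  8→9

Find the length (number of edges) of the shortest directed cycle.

For each vertex v, BFS finds the shortest path from v back to v.
The shortest such closed walk is 3 → 2 → 3, length 2.

2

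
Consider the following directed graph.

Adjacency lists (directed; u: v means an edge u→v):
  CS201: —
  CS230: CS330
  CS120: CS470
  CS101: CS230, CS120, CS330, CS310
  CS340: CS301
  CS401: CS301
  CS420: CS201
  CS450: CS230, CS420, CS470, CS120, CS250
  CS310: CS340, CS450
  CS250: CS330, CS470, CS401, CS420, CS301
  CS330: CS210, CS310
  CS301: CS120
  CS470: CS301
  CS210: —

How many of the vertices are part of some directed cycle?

8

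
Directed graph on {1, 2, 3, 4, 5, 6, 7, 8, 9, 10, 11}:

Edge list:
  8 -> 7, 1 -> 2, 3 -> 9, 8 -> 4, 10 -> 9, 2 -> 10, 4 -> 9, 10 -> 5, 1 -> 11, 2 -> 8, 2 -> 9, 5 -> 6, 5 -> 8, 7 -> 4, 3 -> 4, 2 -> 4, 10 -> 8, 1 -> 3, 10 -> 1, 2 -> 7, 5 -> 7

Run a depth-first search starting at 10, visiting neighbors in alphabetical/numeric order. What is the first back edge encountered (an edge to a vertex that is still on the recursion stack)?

2→10

DFS from 10 (visiting neighbors in alphabetical/numeric order); mark gray on enter, black on exit:
10 gray
  1 gray
    2 gray
      4 gray
        9 gray
        9 black
      4 black
      7 gray
        7→4: 4 black — skip
      7 black
      8 gray
        8→4: 4 black — skip
        8→7: 7 black — skip
      8 black
      2→9: 9 black — skip
      2→10: 10 is gray → back edge
First back edge: 2 → 10.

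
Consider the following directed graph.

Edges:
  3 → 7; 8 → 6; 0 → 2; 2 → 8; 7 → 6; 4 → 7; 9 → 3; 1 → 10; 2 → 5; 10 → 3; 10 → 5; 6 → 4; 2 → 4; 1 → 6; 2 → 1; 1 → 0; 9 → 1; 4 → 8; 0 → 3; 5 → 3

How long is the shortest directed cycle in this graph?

3

For each vertex v, BFS finds the shortest path from v back to v.
The shortest such closed walk is 1 → 0 → 2 → 1, length 3.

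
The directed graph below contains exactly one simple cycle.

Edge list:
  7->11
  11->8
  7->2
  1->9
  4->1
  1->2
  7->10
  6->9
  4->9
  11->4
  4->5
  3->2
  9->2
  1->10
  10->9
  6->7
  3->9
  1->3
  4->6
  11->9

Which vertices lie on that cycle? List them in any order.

4, 6, 7, 11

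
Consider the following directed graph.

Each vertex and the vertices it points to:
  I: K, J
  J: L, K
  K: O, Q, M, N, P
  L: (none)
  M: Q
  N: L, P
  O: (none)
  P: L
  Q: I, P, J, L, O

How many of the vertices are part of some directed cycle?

A vertex is on a directed cycle iff it belongs to a strongly connected component of size ≥ 2 (or has a self-loop).
The vertices on cycles are {I, J, K, M, Q} — 5 in total.

5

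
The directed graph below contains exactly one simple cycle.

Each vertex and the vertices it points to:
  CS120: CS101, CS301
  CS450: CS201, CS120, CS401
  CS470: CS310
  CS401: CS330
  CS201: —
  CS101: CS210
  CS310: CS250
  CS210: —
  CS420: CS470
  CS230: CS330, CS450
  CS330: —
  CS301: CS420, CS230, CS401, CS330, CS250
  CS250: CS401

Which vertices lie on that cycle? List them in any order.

CS120, CS230, CS301, CS450

DFS with gray/black marking from CS450:
CS450 gray
  CS201 gray
  CS201 black
  CS120 gray
    CS101 gray
      CS210 gray
      CS210 black
    CS101 black
    CS301 gray
      CS420 gray
        CS470 gray
          CS310 gray
            CS250 gray
              CS401 gray
                CS330 gray
                CS330 black
              CS401 black
            CS250 black
          CS310 black
        CS470 black
      CS420 black
      CS230 gray
        CS230→CS330: CS330 black — skip
        CS230→CS450: CS450 is gray → back edge
Back edge closes the cycle CS450 → CS120 → CS301 → CS230 → CS450; its vertices are {CS120, CS230, CS301, CS450}.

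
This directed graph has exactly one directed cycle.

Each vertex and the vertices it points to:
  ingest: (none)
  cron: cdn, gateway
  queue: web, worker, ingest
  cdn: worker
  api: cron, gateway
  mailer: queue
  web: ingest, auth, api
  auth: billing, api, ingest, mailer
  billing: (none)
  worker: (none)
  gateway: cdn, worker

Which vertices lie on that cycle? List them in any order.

web, auth, queue, mailer

DFS with gray/black marking from web:
web gray
  ingest gray
  ingest black
  auth gray
    billing gray
    billing black
    api gray
      cron gray
        cdn gray
          worker gray
          worker black
        cdn black
        gateway gray
          gateway→cdn: cdn black — skip
          gateway→worker: worker black — skip
        gateway black
      cron black
      api→gateway: gateway black — skip
    api black
    auth→ingest: ingest black — skip
    mailer gray
      queue gray
        queue→web: web is gray → back edge
Back edge closes the cycle web → auth → mailer → queue → web; its vertices are {web, auth, queue, mailer}.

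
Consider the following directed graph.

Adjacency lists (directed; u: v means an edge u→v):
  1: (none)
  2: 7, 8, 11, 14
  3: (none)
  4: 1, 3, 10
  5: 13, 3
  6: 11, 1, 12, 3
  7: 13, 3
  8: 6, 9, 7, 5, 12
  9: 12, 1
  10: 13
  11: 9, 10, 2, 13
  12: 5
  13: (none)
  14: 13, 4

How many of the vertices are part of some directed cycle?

4

A vertex is on a directed cycle iff it belongs to a strongly connected component of size ≥ 2 (or has a self-loop).
The vertices on cycles are {2, 6, 8, 11} — 4 in total.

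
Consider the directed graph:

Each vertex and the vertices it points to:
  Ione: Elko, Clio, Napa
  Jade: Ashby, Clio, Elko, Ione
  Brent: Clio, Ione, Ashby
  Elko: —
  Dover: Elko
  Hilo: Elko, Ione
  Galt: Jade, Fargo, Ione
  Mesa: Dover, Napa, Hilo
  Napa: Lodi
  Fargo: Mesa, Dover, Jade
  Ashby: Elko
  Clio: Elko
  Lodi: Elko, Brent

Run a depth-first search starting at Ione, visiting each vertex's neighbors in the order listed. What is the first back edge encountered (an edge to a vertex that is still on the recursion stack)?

DFS from Ione (visiting each vertex's neighbors in the order listed); mark gray on enter, black on exit:
Ione gray
  Elko gray
  Elko black
  Clio gray
    Clio→Elko: Elko black — skip
  Clio black
  Napa gray
    Lodi gray
      Lodi→Elko: Elko black — skip
      Brent gray
        Brent→Clio: Clio black — skip
        Brent→Ione: Ione is gray → back edge
First back edge: Brent → Ione.

Brent→Ione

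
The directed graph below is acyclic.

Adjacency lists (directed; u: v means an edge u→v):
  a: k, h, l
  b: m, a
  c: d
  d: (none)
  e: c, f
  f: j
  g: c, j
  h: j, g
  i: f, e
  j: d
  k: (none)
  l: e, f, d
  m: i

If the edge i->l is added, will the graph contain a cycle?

Adding i→l creates a cycle iff l can already reach i.
Explore from l: no path reaches i. The graph stays acyclic.

No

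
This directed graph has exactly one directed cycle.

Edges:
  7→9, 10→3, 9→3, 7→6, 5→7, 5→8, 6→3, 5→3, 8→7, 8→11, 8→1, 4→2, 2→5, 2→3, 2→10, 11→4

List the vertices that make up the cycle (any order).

DFS with gray/black marking from 2:
2 gray
  10 gray
    3 gray
    3 black
  10 black
  2→3: 3 black — skip
  5 gray
    8 gray
      11 gray
        4 gray
          4→2: 2 is gray → back edge
Back edge closes the cycle 2 → 5 → 8 → 11 → 4 → 2; its vertices are {2, 4, 5, 8, 11}.

2, 4, 5, 8, 11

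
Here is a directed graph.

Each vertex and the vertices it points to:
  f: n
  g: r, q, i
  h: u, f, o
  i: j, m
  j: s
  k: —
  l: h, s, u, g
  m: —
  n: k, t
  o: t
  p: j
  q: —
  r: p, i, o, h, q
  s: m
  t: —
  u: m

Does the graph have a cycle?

DFS with white/gray/black marking, starting from u:
u gray
  m gray
  m black
u black
f gray
  n gray
    k gray
    k black
    t gray
    t black
  n black
f black
g gray
  r gray
    p gray
      j gray
        s gray
          s→m: m black — skip
        s black
      j black
    p black
    i gray
      i→j: j black — skip
      i→m: m black — skip
    i black
    o gray
      o→t: t black — skip
    o black
    h gray
      h→u: u black — skip
      h→f: f black — skip
      h→o: o black — skip
    h black
    q gray
    q black
  r black
  g→q: q black — skip
  g→i: i black — skip
g black
l gray
  l→h: h black — skip
  l→s: s black — skip
  l→u: u black — skip
  l→g: g black — skip
l black
Every edge goes to a white or black vertex — no back edge, so the graph is acyclic.

No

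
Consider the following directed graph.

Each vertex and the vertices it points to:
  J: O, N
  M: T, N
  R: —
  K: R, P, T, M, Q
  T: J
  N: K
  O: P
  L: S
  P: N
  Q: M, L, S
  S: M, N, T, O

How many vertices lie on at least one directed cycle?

10

A vertex is on a directed cycle iff it belongs to a strongly connected component of size ≥ 2 (or has a self-loop).
The vertices on cycles are {J, K, L, M, N, O, P, Q, S, T} — 10 in total.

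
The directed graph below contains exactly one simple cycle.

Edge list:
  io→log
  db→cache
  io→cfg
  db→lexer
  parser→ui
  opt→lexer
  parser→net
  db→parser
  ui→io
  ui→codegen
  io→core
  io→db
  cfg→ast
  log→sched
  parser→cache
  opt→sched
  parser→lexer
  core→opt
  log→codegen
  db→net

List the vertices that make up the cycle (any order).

DFS with gray/black marking from io:
io gray
  cfg gray
    ast gray
    ast black
  cfg black
  db gray
    parser gray
      cache gray
      cache black
      lexer gray
      lexer black
      net gray
      net black
      ui gray
        ui→io: io is gray → back edge
Back edge closes the cycle io → db → parser → ui → io; its vertices are {db, io, ui, parser}.

db, io, ui, parser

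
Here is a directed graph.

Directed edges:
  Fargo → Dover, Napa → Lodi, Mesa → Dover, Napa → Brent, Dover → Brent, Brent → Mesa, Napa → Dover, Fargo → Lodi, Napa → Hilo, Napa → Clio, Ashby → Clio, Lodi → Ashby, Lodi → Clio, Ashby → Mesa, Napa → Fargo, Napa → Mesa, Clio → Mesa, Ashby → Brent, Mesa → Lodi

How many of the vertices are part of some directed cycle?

6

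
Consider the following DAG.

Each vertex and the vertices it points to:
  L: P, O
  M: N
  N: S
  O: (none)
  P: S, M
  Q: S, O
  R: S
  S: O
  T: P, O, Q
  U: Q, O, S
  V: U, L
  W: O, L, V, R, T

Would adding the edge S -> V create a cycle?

Yes

Adding S→V creates a cycle iff V can already reach S.
Path from V: V → U → S.
So V → … → S → V is a cycle.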